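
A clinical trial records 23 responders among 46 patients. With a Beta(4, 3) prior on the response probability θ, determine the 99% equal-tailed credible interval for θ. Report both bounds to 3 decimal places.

Posterior: Beta(4+23, 3+23) = Beta(27, 26).
Equal-tailed 99% interval: the 0.005 and 0.995 quantiles of Beta(27, 26).
Posterior mean ≈ 0.509, SD ≈ 0.068; a Normal approximation gives roughly [0.334, 0.685].
Exact: F⁻¹(0.005) = 0.337; F⁻¹(0.995) = 0.681.

[0.337, 0.681]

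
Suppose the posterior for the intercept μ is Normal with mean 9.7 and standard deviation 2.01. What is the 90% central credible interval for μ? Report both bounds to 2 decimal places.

The posterior is symmetric, so the 90% equal-tailed interval is μ = 9.7 ± z·2.01 with z = 1.645.
Half-width: 1.645 × 2.01 = 3.31.
9.7 − 3.31 = 6.39; 9.7 + 3.31 = 13.01.

[6.39, 13.01]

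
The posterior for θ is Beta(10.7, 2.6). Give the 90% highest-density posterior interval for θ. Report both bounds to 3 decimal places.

[0.648, 0.969]

The posterior is unimodal and skewed, so the HPD interval has equal density at both endpoints and is the shortest 90% interval.
Solving f(0.648) = f(0.969) with F(0.969) − F(0.648) = 0.90 gives [0.648, 0.969].
For comparison, the equal-tailed interval is [0.608, 0.947]; the HPD is narrower and shifted toward the mode.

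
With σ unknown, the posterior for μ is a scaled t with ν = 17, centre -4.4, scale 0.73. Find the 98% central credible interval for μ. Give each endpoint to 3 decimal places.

[-6.274, -2.526]

The t_17 distribution is symmetric; the 98% interval is -4.4 ± t·0.73 with t_{0.99,17} = 2.567.
Half-width: 2.567 × 0.73 = 1.874.
-4.4 − 1.874 = -6.274; -4.4 + 1.874 = -2.526.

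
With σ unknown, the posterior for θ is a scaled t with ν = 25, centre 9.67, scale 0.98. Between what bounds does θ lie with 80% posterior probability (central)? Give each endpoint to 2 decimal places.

The t_25 distribution is symmetric; the 80% interval is 9.67 ± t·0.98 with t_{0.9,25} = 1.316.
Half-width: 1.316 × 0.98 = 1.29.
9.67 − 1.29 = 8.38; 9.67 + 1.29 = 10.96.

[8.38, 10.96]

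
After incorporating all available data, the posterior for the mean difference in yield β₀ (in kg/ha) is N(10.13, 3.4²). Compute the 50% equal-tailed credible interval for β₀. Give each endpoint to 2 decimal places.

The posterior is symmetric, so the 50% equal-tailed interval is β₀ = 10.13 ± z·3.4 with z = 0.674.
Half-width: 0.674 × 3.4 = 2.29.
10.13 − 2.29 = 7.84; 10.13 + 2.29 = 12.42.

[7.84, 12.42]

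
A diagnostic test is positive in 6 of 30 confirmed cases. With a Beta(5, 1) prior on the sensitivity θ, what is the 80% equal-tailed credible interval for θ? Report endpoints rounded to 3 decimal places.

Posterior: Beta(5+6, 1+24) = Beta(11, 25).
Equal-tailed 80% interval: the 0.1 and 0.9 quantiles of Beta(11, 25).
Posterior mean ≈ 0.306, SD ≈ 0.076; a Normal approximation gives roughly [0.209, 0.403].
Exact: F⁻¹(0.1) = 0.210; F⁻¹(0.9) = 0.406.

[0.210, 0.406]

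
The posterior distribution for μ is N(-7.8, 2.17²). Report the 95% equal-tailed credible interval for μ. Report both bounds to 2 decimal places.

[-12.05, -3.55]

The posterior is symmetric, so the 95% equal-tailed interval is μ = -7.8 ± z·2.17 with z = 1.960.
Half-width: 1.960 × 2.17 = 4.25.
-7.8 − 4.25 = -12.05; -7.8 + 4.25 = -3.55.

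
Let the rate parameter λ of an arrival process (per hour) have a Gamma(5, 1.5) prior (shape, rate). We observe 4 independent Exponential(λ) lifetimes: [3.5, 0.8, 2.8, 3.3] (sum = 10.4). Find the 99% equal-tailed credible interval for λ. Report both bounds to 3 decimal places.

[0.263, 1.561]

Posterior: Gamma(5+4, 1.5+10.4) = Gamma(9, 11.9) (shape, rate).
Equal-tailed 99% interval: Gamma(9, 11.9) quantiles at 0.005 and 0.995.
Posterior mean ≈ 0.756, SD ≈ 0.252; a Normal approximation gives roughly [0.107, 1.406].
Exact: lower = 0.263; upper = 1.561.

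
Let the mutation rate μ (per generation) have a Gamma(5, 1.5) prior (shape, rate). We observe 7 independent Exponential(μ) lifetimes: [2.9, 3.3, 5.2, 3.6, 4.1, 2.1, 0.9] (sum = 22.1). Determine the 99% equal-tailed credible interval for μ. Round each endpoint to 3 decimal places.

Posterior: Gamma(5+7, 1.5+22.1) = Gamma(12, 23.6) (shape, rate).
Equal-tailed 99% interval: Gamma(12, 23.6) quantiles at 0.005 and 0.995.
Posterior mean ≈ 0.508, SD ≈ 0.147; a Normal approximation gives roughly [0.130, 0.887].
Exact: lower = 0.209; upper = 0.965.

[0.209, 0.965]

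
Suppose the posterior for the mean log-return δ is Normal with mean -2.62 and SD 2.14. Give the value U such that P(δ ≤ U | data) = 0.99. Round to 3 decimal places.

2.358

Need U with P(δ ≤ U) = 0.99: U = -2.62 + z_{0.01}·2.14.
z = 2.326; U = -2.62 + 2.326 × 2.14 = 2.358.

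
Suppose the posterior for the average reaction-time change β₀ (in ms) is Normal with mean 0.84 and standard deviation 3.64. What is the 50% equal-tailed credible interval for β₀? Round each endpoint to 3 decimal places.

[-1.615, 3.295]

The posterior is symmetric, so the 50% equal-tailed interval is β₀ = 0.84 ± z·3.64 with z = 0.674.
Half-width: 0.674 × 3.64 = 2.455.
0.84 − 2.455 = -1.615; 0.84 + 2.455 = 3.295.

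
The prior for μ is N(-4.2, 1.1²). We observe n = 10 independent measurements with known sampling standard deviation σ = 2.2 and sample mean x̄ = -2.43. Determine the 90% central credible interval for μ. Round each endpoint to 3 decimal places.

Posterior precision = 1/1.1² + 10/2.2² = 0.8264 + 2.0661 = 2.8926, so posterior SD = 0.5880.
Posterior mean = (-4.2/1.1² + 10·-2.43/2.2²) / 2.8926 = -2.9357.
Interval: -2.9357 ± 1.645 × 0.5880 → [-3.903, -1.969].

[-3.903, -1.969]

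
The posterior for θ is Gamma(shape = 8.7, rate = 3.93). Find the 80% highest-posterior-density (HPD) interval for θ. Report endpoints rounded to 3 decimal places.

The posterior is unimodal and skewed, so the HPD interval has equal density at both endpoints and is the shortest 80% interval.
Solving f(1.181) = f(3.021) with F(3.021) − F(1.181) = 0.80 gives [1.181, 3.021].
For comparison, the equal-tailed interval is [1.323, 3.213]; the HPD is narrower and shifted toward the mode.

[1.181, 3.021]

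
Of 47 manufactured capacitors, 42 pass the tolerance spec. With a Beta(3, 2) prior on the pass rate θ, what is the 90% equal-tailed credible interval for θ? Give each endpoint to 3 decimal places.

Posterior: Beta(3+42, 2+5) = Beta(45, 7).
Equal-tailed 90% interval: the 0.05 and 0.95 quantiles of Beta(45, 7).
Posterior mean ≈ 0.865, SD ≈ 0.047; a Normal approximation gives roughly [0.788, 0.943].
Exact: F⁻¹(0.05) = 0.781; F⁻¹(0.95) = 0.934.

[0.781, 0.934]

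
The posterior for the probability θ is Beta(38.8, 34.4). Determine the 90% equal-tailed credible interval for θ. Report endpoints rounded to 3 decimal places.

[0.434, 0.625]

Posterior: Beta(38.8, 34.4).
Equal-tailed 90% interval: the 0.05 and 0.95 quantiles of Beta(38.8, 34.4).
Posterior mean ≈ 0.530, SD ≈ 0.058; a Normal approximation gives roughly [0.435, 0.625].
Exact: F⁻¹(0.05) = 0.434; F⁻¹(0.95) = 0.625.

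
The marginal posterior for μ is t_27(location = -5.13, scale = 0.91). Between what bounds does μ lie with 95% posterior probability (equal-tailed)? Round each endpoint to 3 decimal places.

[-6.997, -3.263]

The t_27 distribution is symmetric; the 95% interval is -5.13 ± t·0.91 with t_{0.975,27} = 2.052.
Half-width: 2.052 × 0.91 = 1.867.
-5.13 − 1.867 = -6.997; -5.13 + 1.867 = -3.263.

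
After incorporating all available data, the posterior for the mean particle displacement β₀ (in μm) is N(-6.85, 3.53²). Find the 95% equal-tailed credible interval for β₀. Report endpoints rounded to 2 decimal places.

[-13.77, 0.07]

The posterior is symmetric, so the 95% equal-tailed interval is β₀ = -6.85 ± z·3.53 with z = 1.960.
Half-width: 1.960 × 3.53 = 6.92.
-6.85 − 6.92 = -13.77; -6.85 + 6.92 = 0.07.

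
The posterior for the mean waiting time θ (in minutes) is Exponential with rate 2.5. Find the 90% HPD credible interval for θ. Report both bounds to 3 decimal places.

The exponential density is strictly decreasing on [0, ∞), so the HPD interval is anchored at 0: [0, q] with P(θ ≤ q) = 0.90.
q = −ln(1 − 0.90) / 2.5 = 2.3026 / 2.5 = 0.921.

[0.000, 0.921]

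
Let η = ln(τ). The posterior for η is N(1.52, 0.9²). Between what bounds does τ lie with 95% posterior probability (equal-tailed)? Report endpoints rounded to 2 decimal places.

On the log scale the 95% interval is 1.52 ± 1.960 × 0.9 = [-0.2440, 3.2840].
Exponentiate: [e^-0.2440, e^3.2840] = [0.78, 26.68].

[0.78, 26.68]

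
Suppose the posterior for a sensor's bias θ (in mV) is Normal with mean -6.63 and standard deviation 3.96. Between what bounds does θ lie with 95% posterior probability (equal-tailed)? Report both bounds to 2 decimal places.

[-14.39, 1.13]

The posterior is symmetric, so the 95% equal-tailed interval is θ = -6.63 ± z·3.96 with z = 1.960.
Half-width: 1.960 × 3.96 = 7.76.
-6.63 − 7.76 = -14.39; -6.63 + 7.76 = 1.13.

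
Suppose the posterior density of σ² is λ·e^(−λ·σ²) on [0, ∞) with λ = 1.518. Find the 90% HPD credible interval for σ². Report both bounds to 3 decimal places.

[0.000, 1.517]

The exponential density is strictly decreasing on [0, ∞), so the HPD interval is anchored at 0: [0, q] with P(σ² ≤ q) = 0.90.
q = −ln(1 − 0.90) / 1.518 = 2.3026 / 1.518 = 1.517.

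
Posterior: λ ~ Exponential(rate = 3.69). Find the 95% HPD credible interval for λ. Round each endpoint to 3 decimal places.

[0.000, 0.812]

The exponential density is strictly decreasing on [0, ∞), so the HPD interval is anchored at 0: [0, q] with P(λ ≤ q) = 0.95.
q = −ln(1 − 0.95) / 3.69 = 2.9957 / 3.69 = 0.812.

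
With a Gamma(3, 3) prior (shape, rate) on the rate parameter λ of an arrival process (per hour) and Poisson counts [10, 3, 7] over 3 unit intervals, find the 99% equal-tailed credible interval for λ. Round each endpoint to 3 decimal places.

Posterior: Gamma(3+20, 3+3) = Gamma(23, 6) (shape, rate).
Equal-tailed 99% interval: Gamma(23, 6) quantiles at 0.005 and 0.995.
Posterior mean ≈ 3.833, SD ≈ 0.799; a Normal approximation gives roughly [1.774, 5.892].
Exact: lower = 2.087; upper = 6.203.

[2.087, 6.203]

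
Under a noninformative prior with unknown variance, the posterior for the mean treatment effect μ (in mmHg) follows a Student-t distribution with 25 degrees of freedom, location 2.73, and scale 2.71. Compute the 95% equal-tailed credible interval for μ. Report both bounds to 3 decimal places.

[-2.851, 8.311]

The t_25 distribution is symmetric; the 95% interval is 2.73 ± t·2.71 with t_{0.975,25} = 2.060.
Half-width: 2.060 × 2.71 = 5.581.
2.73 − 5.581 = -2.851; 2.73 + 5.581 = 8.311.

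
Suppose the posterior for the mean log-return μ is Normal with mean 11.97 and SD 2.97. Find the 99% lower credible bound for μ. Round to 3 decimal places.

5.061

Need L with P(μ ≥ L) = 0.99: L = 11.97 − z_{0.01}·2.97.
z = 2.326; L = 11.97 − 2.326 × 2.97 = 5.061.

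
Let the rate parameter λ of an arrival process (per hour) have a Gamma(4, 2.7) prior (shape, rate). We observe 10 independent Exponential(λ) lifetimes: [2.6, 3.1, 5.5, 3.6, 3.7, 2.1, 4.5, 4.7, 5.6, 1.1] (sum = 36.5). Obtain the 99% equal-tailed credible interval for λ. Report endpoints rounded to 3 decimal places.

Posterior: Gamma(4+10, 2.7+36.5) = Gamma(14, 39.2) (shape, rate).
Equal-tailed 99% interval: Gamma(14, 39.2) quantiles at 0.005 and 0.995.
Posterior mean ≈ 0.357, SD ≈ 0.095; a Normal approximation gives roughly [0.111, 0.603].
Exact: lower = 0.159; upper = 0.650.

[0.159, 0.650]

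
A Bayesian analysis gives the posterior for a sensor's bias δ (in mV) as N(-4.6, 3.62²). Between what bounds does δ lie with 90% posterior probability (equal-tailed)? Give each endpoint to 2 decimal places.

The posterior is symmetric, so the 90% equal-tailed interval is δ = -4.6 ± z·3.62 with z = 1.645.
Half-width: 1.645 × 3.62 = 5.95.
-4.6 − 5.95 = -10.55; -4.6 + 5.95 = 1.35.

[-10.55, 1.35]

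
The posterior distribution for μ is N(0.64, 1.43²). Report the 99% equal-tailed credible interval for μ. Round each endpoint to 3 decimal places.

The posterior is symmetric, so the 99% equal-tailed interval is μ = 0.64 ± z·1.43 with z = 2.576.
Half-width: 2.576 × 1.43 = 3.683.
0.64 − 3.683 = -3.043; 0.64 + 3.683 = 4.323.

[-3.043, 4.323]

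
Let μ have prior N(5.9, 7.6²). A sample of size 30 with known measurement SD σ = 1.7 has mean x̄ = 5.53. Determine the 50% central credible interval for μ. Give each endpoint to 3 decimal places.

Posterior precision = 1/7.6² + 30/1.7² = 0.0173 + 10.3806 = 10.3979, so posterior SD = 0.3101.
Posterior mean = (5.9/7.6² + 30·5.53/1.7²) / 10.3979 = 5.5306.
Interval: 5.5306 ± 0.674 × 0.3101 → [5.321, 5.740].

[5.321, 5.740]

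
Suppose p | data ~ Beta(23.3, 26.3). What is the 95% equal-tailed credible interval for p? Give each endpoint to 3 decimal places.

[0.334, 0.608]

Posterior: Beta(23.3, 26.3).
Equal-tailed 95% interval: the 0.025 and 0.975 quantiles of Beta(23.3, 26.3).
Posterior mean ≈ 0.470, SD ≈ 0.070; a Normal approximation gives roughly [0.332, 0.607].
Exact: F⁻¹(0.025) = 0.334; F⁻¹(0.975) = 0.608.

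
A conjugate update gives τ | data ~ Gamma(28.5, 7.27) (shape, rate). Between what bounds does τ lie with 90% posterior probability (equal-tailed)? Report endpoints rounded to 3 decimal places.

Posterior: Gamma(shape 28.5, rate 7.27).
Equal-tailed 90% interval: Gamma(28.5, 7.27) quantiles at 0.05 and 0.95.
Posterior mean ≈ 3.920, SD ≈ 0.734; a Normal approximation gives roughly [2.712, 5.128].
Exact: lower = 2.795; upper = 5.201.

[2.795, 5.201]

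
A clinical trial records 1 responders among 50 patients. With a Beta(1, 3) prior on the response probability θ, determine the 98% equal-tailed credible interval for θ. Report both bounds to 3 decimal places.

Posterior: Beta(1+1, 3+49) = Beta(2, 52).
Equal-tailed 98% interval: the 0.01 and 0.99 quantiles of Beta(2, 52).
Posterior mean ≈ 0.037, SD ≈ 0.025; a Normal approximation gives roughly [-0.022, 0.096].
Exact: F⁻¹(0.01) = 0.003; F⁻¹(0.99) = 0.119.

[0.003, 0.119]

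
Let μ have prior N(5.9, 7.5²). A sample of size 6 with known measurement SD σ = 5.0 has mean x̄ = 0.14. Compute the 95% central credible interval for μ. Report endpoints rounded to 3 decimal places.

[-3.323, 4.398]

Posterior precision = 1/7.5² + 6/5.0² = 0.0178 + 0.2400 = 0.2578, so posterior SD = 1.9696.
Posterior mean = (5.9/7.5² + 6·0.14/5.0²) / 0.2578 = 0.5372.
Interval: 0.5372 ± 1.960 × 1.9696 → [-3.323, 4.398].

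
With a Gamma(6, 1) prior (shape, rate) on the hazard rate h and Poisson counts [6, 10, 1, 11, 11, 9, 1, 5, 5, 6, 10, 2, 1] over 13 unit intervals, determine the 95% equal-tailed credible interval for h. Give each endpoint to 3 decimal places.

Posterior: Gamma(6+78, 1+13) = Gamma(84, 14) (shape, rate).
Equal-tailed 95% interval: Gamma(84, 14) quantiles at 0.025 and 0.975.
Posterior mean ≈ 6.000, SD ≈ 0.655; a Normal approximation gives roughly [4.717, 7.283].
Exact: lower = 4.786; upper = 7.349.

[4.786, 7.349]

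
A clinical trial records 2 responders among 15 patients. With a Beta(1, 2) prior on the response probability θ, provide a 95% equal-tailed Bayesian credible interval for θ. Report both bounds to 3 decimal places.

[0.038, 0.364]

Posterior: Beta(1+2, 2+13) = Beta(3, 15).
Equal-tailed 95% interval: the 0.025 and 0.975 quantiles of Beta(3, 15).
Posterior mean ≈ 0.167, SD ≈ 0.085; a Normal approximation gives roughly [-0.001, 0.334].
Exact: F⁻¹(0.025) = 0.038; F⁻¹(0.975) = 0.364.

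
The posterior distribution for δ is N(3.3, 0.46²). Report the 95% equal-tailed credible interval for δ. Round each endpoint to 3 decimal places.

[2.398, 4.202]

The posterior is symmetric, so the 95% equal-tailed interval is δ = 3.3 ± z·0.46 with z = 1.960.
Half-width: 1.960 × 0.46 = 0.902.
3.3 − 0.902 = 2.398; 3.3 + 0.902 = 4.202.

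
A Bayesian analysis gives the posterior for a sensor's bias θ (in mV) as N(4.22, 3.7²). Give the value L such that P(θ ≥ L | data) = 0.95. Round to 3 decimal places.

Need L with P(θ ≥ L) = 0.95: L = 4.22 − z_{0.05}·3.7.
z = 1.645; L = 4.22 − 1.645 × 3.7 = -1.866.

-1.866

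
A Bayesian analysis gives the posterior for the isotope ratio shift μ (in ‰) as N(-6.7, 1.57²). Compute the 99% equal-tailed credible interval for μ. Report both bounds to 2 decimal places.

[-10.74, -2.66]

The posterior is symmetric, so the 99% equal-tailed interval is μ = -6.7 ± z·1.57 with z = 2.576.
Half-width: 2.576 × 1.57 = 4.04.
-6.7 − 4.04 = -10.74; -6.7 + 4.04 = -2.66.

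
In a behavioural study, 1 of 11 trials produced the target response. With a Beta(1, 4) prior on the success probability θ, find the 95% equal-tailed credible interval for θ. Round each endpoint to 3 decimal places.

Posterior: Beta(1+1, 4+10) = Beta(2, 14).
Equal-tailed 95% interval: the 0.025 and 0.975 quantiles of Beta(2, 14).
Posterior mean ≈ 0.125, SD ≈ 0.080; a Normal approximation gives roughly [-0.032, 0.282].
Exact: F⁻¹(0.025) = 0.017; F⁻¹(0.975) = 0.319.

[0.017, 0.319]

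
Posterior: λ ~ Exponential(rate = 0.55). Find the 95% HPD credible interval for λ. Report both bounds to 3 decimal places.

[0.000, 5.447]

The exponential density is strictly decreasing on [0, ∞), so the HPD interval is anchored at 0: [0, q] with P(λ ≤ q) = 0.95.
q = −ln(1 − 0.95) / 0.55 = 2.9957 / 0.55 = 5.447.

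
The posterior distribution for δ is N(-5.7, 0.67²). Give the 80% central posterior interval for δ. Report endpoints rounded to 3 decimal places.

[-6.559, -4.841]

The posterior is symmetric, so the 80% equal-tailed interval is δ = -5.7 ± z·0.67 with z = 1.282.
Half-width: 1.282 × 0.67 = 0.859.
-5.7 − 0.859 = -6.559; -5.7 + 0.859 = -4.841.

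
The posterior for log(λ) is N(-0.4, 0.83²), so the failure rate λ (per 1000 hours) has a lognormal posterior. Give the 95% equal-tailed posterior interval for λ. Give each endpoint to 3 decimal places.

On the log scale the 95% interval is -0.4 ± 1.960 × 0.83 = [-2.0268, 1.2268].
Exponentiate: [e^-2.0268, e^1.2268] = [0.132, 3.410].

[0.132, 3.410]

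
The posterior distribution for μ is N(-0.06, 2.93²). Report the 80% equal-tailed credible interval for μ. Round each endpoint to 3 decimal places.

[-3.815, 3.695]

The posterior is symmetric, so the 80% equal-tailed interval is μ = -0.06 ± z·2.93 with z = 1.282.
Half-width: 1.282 × 2.93 = 3.755.
-0.06 − 3.755 = -3.815; -0.06 + 3.755 = 3.695.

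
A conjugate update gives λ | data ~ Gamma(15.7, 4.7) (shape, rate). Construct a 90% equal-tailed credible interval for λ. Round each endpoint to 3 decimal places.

Posterior: Gamma(shape 15.7, rate 4.7).
Equal-tailed 90% interval: Gamma(15.7, 4.7) quantiles at 0.05 and 0.95.
Posterior mean ≈ 3.340, SD ≈ 0.843; a Normal approximation gives roughly [1.954, 4.727].
Exact: lower = 2.085; upper = 4.837.

[2.085, 4.837]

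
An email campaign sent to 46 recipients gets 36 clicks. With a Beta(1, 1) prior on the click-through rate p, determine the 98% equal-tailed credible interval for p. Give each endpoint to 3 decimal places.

[0.617, 0.892]

Posterior: Beta(1+36, 1+10) = Beta(37, 11).
Equal-tailed 98% interval: the 0.01 and 0.99 quantiles of Beta(37, 11).
Posterior mean ≈ 0.771, SD ≈ 0.060; a Normal approximation gives roughly [0.631, 0.911].
Exact: F⁻¹(0.01) = 0.617; F⁻¹(0.99) = 0.892.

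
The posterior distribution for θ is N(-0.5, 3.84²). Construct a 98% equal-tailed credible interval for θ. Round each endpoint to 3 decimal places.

The posterior is symmetric, so the 98% equal-tailed interval is θ = -0.5 ± z·3.84 with z = 2.326.
Half-width: 2.326 × 3.84 = 8.933.
-0.5 − 8.933 = -9.433; -0.5 + 8.933 = 8.433.

[-9.433, 8.433]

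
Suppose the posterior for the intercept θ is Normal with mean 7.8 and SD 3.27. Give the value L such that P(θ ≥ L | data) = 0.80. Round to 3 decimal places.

Need L with P(θ ≥ L) = 0.80: L = 7.8 − z_{0.2}·3.27.
z = 0.842; L = 7.8 − 0.842 × 3.27 = 5.048.

5.048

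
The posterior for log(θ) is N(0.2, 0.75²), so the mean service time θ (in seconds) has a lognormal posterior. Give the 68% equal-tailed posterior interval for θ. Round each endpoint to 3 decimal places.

On the log scale the 68% interval is 0.2 ± 0.994 × 0.75 = [-0.5458, 0.9458].
Exponentiate: [e^-0.5458, e^0.9458] = [0.579, 2.575].

[0.579, 2.575]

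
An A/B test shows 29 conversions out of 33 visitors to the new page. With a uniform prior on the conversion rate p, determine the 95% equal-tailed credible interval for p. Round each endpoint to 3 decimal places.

Posterior: Beta(1+29, 1+4) = Beta(30, 5).
Equal-tailed 95% interval: the 0.025 and 0.975 quantiles of Beta(30, 5).
Posterior mean ≈ 0.857, SD ≈ 0.058; a Normal approximation gives roughly [0.743, 0.971].
Exact: F⁻¹(0.025) = 0.725; F⁻¹(0.975) = 0.950.

[0.725, 0.950]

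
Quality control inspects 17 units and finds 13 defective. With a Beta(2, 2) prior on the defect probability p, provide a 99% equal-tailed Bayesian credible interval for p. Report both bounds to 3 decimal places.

Posterior: Beta(2+13, 2+4) = Beta(15, 6).
Equal-tailed 99% interval: the 0.005 and 0.995 quantiles of Beta(15, 6).
Posterior mean ≈ 0.714, SD ≈ 0.096; a Normal approximation gives roughly [0.466, 0.962].
Exact: F⁻¹(0.005) = 0.440; F⁻¹(0.995) = 0.915.

[0.440, 0.915]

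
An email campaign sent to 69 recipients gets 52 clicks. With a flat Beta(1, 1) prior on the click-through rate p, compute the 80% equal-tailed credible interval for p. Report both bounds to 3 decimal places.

[0.679, 0.811]

Posterior: Beta(1+52, 1+17) = Beta(53, 18).
Equal-tailed 80% interval: the 0.1 and 0.9 quantiles of Beta(53, 18).
Posterior mean ≈ 0.746, SD ≈ 0.051; a Normal approximation gives roughly [0.681, 0.812].
Exact: F⁻¹(0.1) = 0.679; F⁻¹(0.9) = 0.811.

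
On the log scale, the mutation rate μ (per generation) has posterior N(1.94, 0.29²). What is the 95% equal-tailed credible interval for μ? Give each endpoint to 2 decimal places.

On the log scale the 95% interval is 1.94 ± 1.960 × 0.29 = [1.3716, 2.5084].
Exponentiate: [e^1.3716, e^2.5084] = [3.94, 12.29].

[3.94, 12.29]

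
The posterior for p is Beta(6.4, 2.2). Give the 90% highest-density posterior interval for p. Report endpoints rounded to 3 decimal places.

The posterior is unimodal and skewed, so the HPD interval has equal density at both endpoints and is the shortest 90% interval.
Solving f(0.533) = f(0.968) with F(0.968) − F(0.533) = 0.90 gives [0.533, 0.968].
For comparison, the equal-tailed interval is [0.482, 0.939]; the HPD is narrower and shifted toward the mode.

[0.533, 0.968]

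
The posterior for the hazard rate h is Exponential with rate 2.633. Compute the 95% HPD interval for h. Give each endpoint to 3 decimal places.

The exponential density is strictly decreasing on [0, ∞), so the HPD interval is anchored at 0: [0, q] with P(h ≤ q) = 0.95.
q = −ln(1 − 0.95) / 2.633 = 2.9957 / 2.633 = 1.138.

[0.000, 1.138]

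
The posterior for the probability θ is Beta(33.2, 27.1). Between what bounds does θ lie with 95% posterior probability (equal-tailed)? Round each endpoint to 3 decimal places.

[0.425, 0.673]

Posterior: Beta(33.2, 27.1).
Equal-tailed 95% interval: the 0.025 and 0.975 quantiles of Beta(33.2, 27.1).
Posterior mean ≈ 0.551, SD ≈ 0.064; a Normal approximation gives roughly [0.426, 0.675].
Exact: F⁻¹(0.025) = 0.425; F⁻¹(0.975) = 0.673.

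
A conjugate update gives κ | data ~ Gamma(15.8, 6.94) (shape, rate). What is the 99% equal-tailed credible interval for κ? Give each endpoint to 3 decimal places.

[1.071, 4.020]

Posterior: Gamma(shape 15.8, rate 6.94).
Equal-tailed 99% interval: Gamma(15.8, 6.94) quantiles at 0.005 and 0.995.
Posterior mean ≈ 2.277, SD ≈ 0.573; a Normal approximation gives roughly [0.801, 3.752].
Exact: lower = 1.071; upper = 4.020.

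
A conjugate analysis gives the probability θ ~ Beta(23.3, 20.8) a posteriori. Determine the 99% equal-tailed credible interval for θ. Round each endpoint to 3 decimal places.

Posterior: Beta(23.3, 20.8).
Equal-tailed 99% interval: the 0.005 and 0.995 quantiles of Beta(23.3, 20.8).
Posterior mean ≈ 0.528, SD ≈ 0.074; a Normal approximation gives roughly [0.337, 0.720].
Exact: F⁻¹(0.005) = 0.338; F⁻¹(0.995) = 0.714.

[0.338, 0.714]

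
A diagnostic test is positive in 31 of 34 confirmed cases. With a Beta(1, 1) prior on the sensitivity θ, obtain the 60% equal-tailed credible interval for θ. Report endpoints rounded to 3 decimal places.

[0.848, 0.934]

Posterior: Beta(1+31, 1+3) = Beta(32, 4).
Equal-tailed 60% interval: the 0.2 and 0.8 quantiles of Beta(32, 4).
Posterior mean ≈ 0.889, SD ≈ 0.052; a Normal approximation gives roughly [0.845, 0.932].
Exact: F⁻¹(0.2) = 0.848; F⁻¹(0.8) = 0.934.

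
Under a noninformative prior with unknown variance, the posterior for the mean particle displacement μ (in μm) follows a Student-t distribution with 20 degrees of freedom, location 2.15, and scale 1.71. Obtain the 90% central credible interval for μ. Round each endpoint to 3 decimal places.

The t_20 distribution is symmetric; the 90% interval is 2.15 ± t·1.71 with t_{0.95,20} = 1.725.
Half-width: 1.725 × 1.71 = 2.949.
2.15 − 2.949 = -0.799; 2.15 + 2.949 = 5.099.

[-0.799, 5.099]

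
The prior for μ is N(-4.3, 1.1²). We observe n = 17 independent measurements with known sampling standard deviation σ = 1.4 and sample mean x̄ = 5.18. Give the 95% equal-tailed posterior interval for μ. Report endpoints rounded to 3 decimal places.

Posterior precision = 1/1.1² + 17/1.4² = 0.8264 + 8.6735 = 9.4999, so posterior SD = 0.3244.
Posterior mean = (-4.3/1.1² + 17·5.18/1.4²) / 9.4999 = 4.3553.
Interval: 4.3553 ± 1.960 × 0.3244 → [3.719, 4.991].

[3.719, 4.991]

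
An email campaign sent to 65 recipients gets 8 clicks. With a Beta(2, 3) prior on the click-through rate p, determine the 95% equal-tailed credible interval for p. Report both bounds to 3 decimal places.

[0.072, 0.233]

Posterior: Beta(2+8, 3+57) = Beta(10, 60).
Equal-tailed 95% interval: the 0.025 and 0.975 quantiles of Beta(10, 60).
Posterior mean ≈ 0.143, SD ≈ 0.042; a Normal approximation gives roughly [0.061, 0.224].
Exact: F⁻¹(0.025) = 0.072; F⁻¹(0.975) = 0.233.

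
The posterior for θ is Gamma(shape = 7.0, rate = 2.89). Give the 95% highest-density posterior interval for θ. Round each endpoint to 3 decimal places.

The posterior is unimodal and skewed, so the HPD interval has equal density at both endpoints and is the shortest 95% interval.
Solving f(0.813) = f(4.243) with F(4.243) − F(0.813) = 0.95 gives [0.813, 4.243].
For comparison, the equal-tailed interval is [0.974, 4.519]; the HPD is narrower and shifted toward the mode.

[0.813, 4.243]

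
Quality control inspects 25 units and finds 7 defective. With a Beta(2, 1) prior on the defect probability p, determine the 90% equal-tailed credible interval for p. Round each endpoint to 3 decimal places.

[0.186, 0.471]

Posterior: Beta(2+7, 1+18) = Beta(9, 19).
Equal-tailed 90% interval: the 0.05 and 0.95 quantiles of Beta(9, 19).
Posterior mean ≈ 0.321, SD ≈ 0.087; a Normal approximation gives roughly [0.179, 0.464].
Exact: F⁻¹(0.05) = 0.186; F⁻¹(0.95) = 0.471.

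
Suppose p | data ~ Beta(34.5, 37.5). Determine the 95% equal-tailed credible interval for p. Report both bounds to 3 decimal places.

Posterior: Beta(34.5, 37.5).
Equal-tailed 95% interval: the 0.025 and 0.975 quantiles of Beta(34.5, 37.5).
Posterior mean ≈ 0.479, SD ≈ 0.058; a Normal approximation gives roughly [0.365, 0.594].
Exact: F⁻¹(0.025) = 0.365; F⁻¹(0.975) = 0.594.

[0.365, 0.594]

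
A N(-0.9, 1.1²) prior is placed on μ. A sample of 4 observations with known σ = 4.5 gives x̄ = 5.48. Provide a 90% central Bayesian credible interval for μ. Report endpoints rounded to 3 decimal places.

Posterior precision = 1/1.1² + 4/4.5² = 0.8264 + 0.1975 = 1.0240, so posterior SD = 0.9882.
Posterior mean = (-0.9/1.1² + 4·5.48/4.5²) / 1.0240 = 0.3307.
Interval: 0.3307 ± 1.645 × 0.9882 → [-1.295, 1.956].

[-1.295, 1.956]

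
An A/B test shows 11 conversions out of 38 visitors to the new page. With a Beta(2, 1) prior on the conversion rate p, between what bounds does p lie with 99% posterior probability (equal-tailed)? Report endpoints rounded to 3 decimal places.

[0.153, 0.514]

Posterior: Beta(2+11, 1+27) = Beta(13, 28).
Equal-tailed 99% interval: the 0.005 and 0.995 quantiles of Beta(13, 28).
Posterior mean ≈ 0.317, SD ≈ 0.072; a Normal approximation gives roughly [0.132, 0.502].
Exact: F⁻¹(0.005) = 0.153; F⁻¹(0.995) = 0.514.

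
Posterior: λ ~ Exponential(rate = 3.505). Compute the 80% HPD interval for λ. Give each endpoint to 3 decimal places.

[0.000, 0.459]

The exponential density is strictly decreasing on [0, ∞), so the HPD interval is anchored at 0: [0, q] with P(λ ≤ q) = 0.80.
q = −ln(1 − 0.80) / 3.505 = 1.6094 / 3.505 = 0.459.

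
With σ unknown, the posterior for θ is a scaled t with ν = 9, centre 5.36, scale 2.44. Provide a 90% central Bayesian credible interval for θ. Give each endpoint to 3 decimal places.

[0.887, 9.833]

The t_9 distribution is symmetric; the 90% interval is 5.36 ± t·2.44 with t_{0.95,9} = 1.833.
Half-width: 1.833 × 2.44 = 4.473.
5.36 − 4.473 = 0.887; 5.36 + 4.473 = 9.833.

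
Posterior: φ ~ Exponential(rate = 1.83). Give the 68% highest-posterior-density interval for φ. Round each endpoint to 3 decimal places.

The exponential density is strictly decreasing on [0, ∞), so the HPD interval is anchored at 0: [0, q] with P(φ ≤ q) = 0.68.
q = −ln(1 − 0.68) / 1.83 = 1.1394 / 1.83 = 0.623.

[0.000, 0.623]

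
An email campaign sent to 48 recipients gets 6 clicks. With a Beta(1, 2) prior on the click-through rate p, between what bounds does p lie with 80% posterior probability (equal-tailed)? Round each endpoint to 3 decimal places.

[0.080, 0.201]

Posterior: Beta(1+6, 2+42) = Beta(7, 44).
Equal-tailed 80% interval: the 0.1 and 0.9 quantiles of Beta(7, 44).
Posterior mean ≈ 0.137, SD ≈ 0.048; a Normal approximation gives roughly [0.076, 0.198].
Exact: F⁻¹(0.1) = 0.080; F⁻¹(0.9) = 0.201.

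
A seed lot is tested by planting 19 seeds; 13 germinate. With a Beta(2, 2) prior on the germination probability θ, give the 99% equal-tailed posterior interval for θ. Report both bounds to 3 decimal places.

[0.388, 0.869]

Posterior: Beta(2+13, 2+6) = Beta(15, 8).
Equal-tailed 99% interval: the 0.005 and 0.995 quantiles of Beta(15, 8).
Posterior mean ≈ 0.652, SD ≈ 0.097; a Normal approximation gives roughly [0.402, 0.903].
Exact: F⁻¹(0.005) = 0.388; F⁻¹(0.995) = 0.869.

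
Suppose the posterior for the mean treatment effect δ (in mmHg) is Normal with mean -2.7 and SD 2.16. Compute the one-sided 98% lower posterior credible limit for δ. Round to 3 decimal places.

Need L with P(δ ≥ L) = 0.98: L = -2.7 − z_{0.02}·2.16.
z = 2.054; L = -2.7 − 2.054 × 2.16 = -7.136.

-7.136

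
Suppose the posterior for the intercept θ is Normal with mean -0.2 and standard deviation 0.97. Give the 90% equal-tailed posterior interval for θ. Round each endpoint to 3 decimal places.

The posterior is symmetric, so the 90% equal-tailed interval is θ = -0.2 ± z·0.97 with z = 1.645.
Half-width: 1.645 × 0.97 = 1.596.
-0.2 − 1.596 = -1.796; -0.2 + 1.596 = 1.396.

[-1.796, 1.396]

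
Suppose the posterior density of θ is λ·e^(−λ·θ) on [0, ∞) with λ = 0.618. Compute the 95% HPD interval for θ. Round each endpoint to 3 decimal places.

The exponential density is strictly decreasing on [0, ∞), so the HPD interval is anchored at 0: [0, q] with P(θ ≤ q) = 0.95.
q = −ln(1 − 0.95) / 0.618 = 2.9957 / 0.618 = 4.847.

[0.000, 4.847]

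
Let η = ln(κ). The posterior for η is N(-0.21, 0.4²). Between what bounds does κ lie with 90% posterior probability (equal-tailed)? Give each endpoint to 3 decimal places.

On the log scale the 90% interval is -0.21 ± 1.645 × 0.4 = [-0.8679, 0.4479].
Exponentiate: [e^-0.8679, e^0.4479] = [0.420, 1.565].

[0.420, 1.565]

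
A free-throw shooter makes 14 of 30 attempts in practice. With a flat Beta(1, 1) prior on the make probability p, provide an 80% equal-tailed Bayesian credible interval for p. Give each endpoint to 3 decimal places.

[0.357, 0.582]

Posterior: Beta(1+14, 1+16) = Beta(15, 17).
Equal-tailed 80% interval: the 0.1 and 0.9 quantiles of Beta(15, 17).
Posterior mean ≈ 0.469, SD ≈ 0.087; a Normal approximation gives roughly [0.357, 0.580].
Exact: F⁻¹(0.1) = 0.357; F⁻¹(0.9) = 0.582.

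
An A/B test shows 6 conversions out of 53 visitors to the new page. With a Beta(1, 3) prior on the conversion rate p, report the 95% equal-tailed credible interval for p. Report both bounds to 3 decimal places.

Posterior: Beta(1+6, 3+47) = Beta(7, 50).
Equal-tailed 95% interval: the 0.025 and 0.975 quantiles of Beta(7, 50).
Posterior mean ≈ 0.123, SD ≈ 0.043; a Normal approximation gives roughly [0.038, 0.207].
Exact: F⁻¹(0.025) = 0.052; F⁻¹(0.975) = 0.219.

[0.052, 0.219]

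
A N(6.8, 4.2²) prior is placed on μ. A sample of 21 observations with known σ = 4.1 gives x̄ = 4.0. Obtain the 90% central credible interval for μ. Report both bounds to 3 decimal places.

[2.682, 5.561]

Posterior precision = 1/4.2² + 21/4.1² = 0.0567 + 1.2493 = 1.3059, so posterior SD = 0.8751.
Posterior mean = (6.8/4.2² + 21·4.0/4.1²) / 1.3059 = 4.1215.
Interval: 4.1215 ± 1.645 × 0.8751 → [2.682, 5.561].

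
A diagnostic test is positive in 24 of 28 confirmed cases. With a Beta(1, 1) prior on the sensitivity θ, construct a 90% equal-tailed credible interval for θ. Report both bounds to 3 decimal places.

Posterior: Beta(1+24, 1+4) = Beta(25, 5).
Equal-tailed 90% interval: the 0.05 and 0.95 quantiles of Beta(25, 5).
Posterior mean ≈ 0.833, SD ≈ 0.067; a Normal approximation gives roughly [0.723, 0.943].
Exact: F⁻¹(0.05) = 0.712; F⁻¹(0.95) = 0.930.

[0.712, 0.930]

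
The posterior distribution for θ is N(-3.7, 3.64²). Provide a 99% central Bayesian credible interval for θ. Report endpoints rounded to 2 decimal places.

The posterior is symmetric, so the 99% equal-tailed interval is θ = -3.7 ± z·3.64 with z = 2.576.
Half-width: 2.576 × 3.64 = 9.38.
-3.7 − 9.38 = -13.08; -3.7 + 9.38 = 5.68.

[-13.08, 5.68]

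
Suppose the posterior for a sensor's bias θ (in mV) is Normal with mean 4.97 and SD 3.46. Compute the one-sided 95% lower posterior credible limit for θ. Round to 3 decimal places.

Need L with P(θ ≥ L) = 0.95: L = 4.97 − z_{0.05}·3.46.
z = 1.645; L = 4.97 − 1.645 × 3.46 = -0.721.

-0.721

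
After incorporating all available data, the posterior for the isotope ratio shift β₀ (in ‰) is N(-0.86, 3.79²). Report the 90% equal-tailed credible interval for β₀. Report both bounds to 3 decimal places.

The posterior is symmetric, so the 90% equal-tailed interval is β₀ = -0.86 ± z·3.79 with z = 1.645.
Half-width: 1.645 × 3.79 = 6.234.
-0.86 − 6.234 = -7.094; -0.86 + 6.234 = 5.374.

[-7.094, 5.374]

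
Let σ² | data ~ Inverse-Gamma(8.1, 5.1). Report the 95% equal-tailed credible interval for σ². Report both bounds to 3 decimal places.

Inverse-Gamma(8.1, 5.1) quantiles: F⁻¹(0.025) and F⁻¹(0.975).
Equivalently, 1/σ² ~ Gamma(8.1, rate = 5.1); invert its 0.975 and 0.025 quantiles.
Posterior mean ≈ 0.718, SD ≈ 0.291; a Normal approximation gives roughly [0.148, 1.288].
Exact: lower = 0.350; upper = 1.449.

[0.350, 1.449]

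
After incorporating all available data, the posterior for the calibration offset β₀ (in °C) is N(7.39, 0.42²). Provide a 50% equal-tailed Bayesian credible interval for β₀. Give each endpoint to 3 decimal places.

[7.107, 7.673]

The posterior is symmetric, so the 50% equal-tailed interval is β₀ = 7.39 ± z·0.42 with z = 0.674.
Half-width: 0.674 × 0.42 = 0.283.
7.39 − 0.283 = 7.107; 7.39 + 0.283 = 7.673.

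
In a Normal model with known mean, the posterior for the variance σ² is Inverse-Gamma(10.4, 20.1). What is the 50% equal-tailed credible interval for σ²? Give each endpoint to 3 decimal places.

[1.627, 2.487]

Inverse-Gamma(10.4, 20.1) quantiles: F⁻¹(0.25) and F⁻¹(0.75).
Equivalently, 1/σ² ~ Gamma(10.4, rate = 20.1); invert its 0.75 and 0.25 quantiles.
Posterior mean ≈ 2.138, SD ≈ 0.738; a Normal approximation gives roughly [1.641, 2.636].
Exact: lower = 1.627; upper = 2.487.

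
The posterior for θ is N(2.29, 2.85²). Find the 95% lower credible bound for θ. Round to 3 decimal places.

-2.398

Need L with P(θ ≥ L) = 0.95: L = 2.29 − z_{0.05}·2.85.
z = 1.645; L = 2.29 − 1.645 × 2.85 = -2.398.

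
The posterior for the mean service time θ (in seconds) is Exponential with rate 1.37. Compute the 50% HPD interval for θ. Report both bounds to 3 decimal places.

[0.000, 0.506]

The exponential density is strictly decreasing on [0, ∞), so the HPD interval is anchored at 0: [0, q] with P(θ ≤ q) = 0.50.
q = −ln(1 − 0.50) / 1.37 = 0.6931 / 1.37 = 0.506.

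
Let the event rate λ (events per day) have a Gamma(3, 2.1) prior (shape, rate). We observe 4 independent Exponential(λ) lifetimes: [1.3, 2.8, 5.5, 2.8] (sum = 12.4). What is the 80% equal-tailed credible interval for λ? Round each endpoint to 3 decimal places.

[0.269, 0.726]

Posterior: Gamma(3+4, 2.1+12.4) = Gamma(7, 14.5) (shape, rate).
Equal-tailed 80% interval: Gamma(7, 14.5) quantiles at 0.1 and 0.9.
Posterior mean ≈ 0.483, SD ≈ 0.182; a Normal approximation gives roughly [0.249, 0.717].
Exact: lower = 0.269; upper = 0.726.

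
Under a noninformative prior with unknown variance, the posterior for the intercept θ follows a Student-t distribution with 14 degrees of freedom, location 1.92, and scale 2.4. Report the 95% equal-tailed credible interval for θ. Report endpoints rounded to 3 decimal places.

[-3.227, 7.067]

The t_14 distribution is symmetric; the 95% interval is 1.92 ± t·2.4 with t_{0.975,14} = 2.145.
Half-width: 2.145 × 2.4 = 5.147.
1.92 − 5.147 = -3.227; 1.92 + 5.147 = 7.067.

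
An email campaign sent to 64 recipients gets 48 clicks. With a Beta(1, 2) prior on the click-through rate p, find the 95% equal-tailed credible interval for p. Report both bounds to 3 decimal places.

Posterior: Beta(1+48, 2+16) = Beta(49, 18).
Equal-tailed 95% interval: the 0.025 and 0.975 quantiles of Beta(49, 18).
Posterior mean ≈ 0.731, SD ≈ 0.054; a Normal approximation gives roughly [0.626, 0.837].
Exact: F⁻¹(0.025) = 0.620; F⁻¹(0.975) = 0.830.

[0.620, 0.830]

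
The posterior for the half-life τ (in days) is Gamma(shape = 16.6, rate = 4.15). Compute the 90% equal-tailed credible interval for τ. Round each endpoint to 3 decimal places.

Posterior: Gamma(shape 16.6, rate 4.15).
Equal-tailed 90% interval: Gamma(16.6, 4.15) quantiles at 0.05 and 0.95.
Posterior mean ≈ 4.000, SD ≈ 0.982; a Normal approximation gives roughly [2.385, 5.615].
Exact: lower = 2.533; upper = 5.740.

[2.533, 5.740]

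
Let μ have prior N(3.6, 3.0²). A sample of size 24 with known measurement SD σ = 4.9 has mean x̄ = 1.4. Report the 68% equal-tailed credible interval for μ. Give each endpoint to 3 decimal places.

Posterior precision = 1/3.0² + 24/4.9² = 0.1111 + 0.9996 = 1.1107, so posterior SD = 0.9489.
Posterior mean = (3.6/3.0² + 24·1.4/4.9²) / 1.1107 = 1.6201.
Interval: 1.6201 ± 0.994 × 0.9489 → [0.676, 2.564].

[0.676, 2.564]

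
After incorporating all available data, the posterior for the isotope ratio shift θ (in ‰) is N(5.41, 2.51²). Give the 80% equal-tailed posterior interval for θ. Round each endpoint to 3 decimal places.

[2.193, 8.627]

The posterior is symmetric, so the 80% equal-tailed interval is θ = 5.41 ± z·2.51 with z = 1.282.
Half-width: 1.282 × 2.51 = 3.217.
5.41 − 3.217 = 2.193; 5.41 + 3.217 = 8.627.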